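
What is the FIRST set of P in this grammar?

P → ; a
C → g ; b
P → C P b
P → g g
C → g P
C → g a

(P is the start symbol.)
To compute FIRST(P), examine every production with P on the left-hand side, reading each right-hand side left to right until a non-nullable symbol is reached.

FIRST sets of the other non-terminals involved (by the same procedure, iterated to a fixed point):
  FIRST(C) = { 'g' }

From P → ; a:
  - ';' is a terminal: add ';' and stop
From P → C P b:
  - C is a non-terminal: add FIRST(C) \ {ε} = { 'g' }
    C is not nullable, so stop
From P → g g:
  - g is a terminal: add 'g' and stop

Collecting: FIRST(P) = { ';', 'g' }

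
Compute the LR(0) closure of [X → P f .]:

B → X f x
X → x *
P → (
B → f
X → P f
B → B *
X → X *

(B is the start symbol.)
{ [X → P f .] }

To compute CLOSURE, for each item [A → α.Bβ] where B is a non-terminal, add [B → .γ] for all productions B → γ; repeat for the newly added items until nothing changes.

Start with: [X → P f .]
The dot is at the end, so nothing is added.

CLOSURE = { [X → P f .] }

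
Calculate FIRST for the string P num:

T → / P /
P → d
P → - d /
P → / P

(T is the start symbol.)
{ '-', '/', 'd' }

FIRST sets of the non-terminals involved (from the grammar, by fixed-point iteration):
  FIRST(P) = { '-', '/', 'd' }

To compute FIRST(P num), process the symbols left to right:
Symbol P is a non-terminal. Add FIRST(P) \ {ε} = { '-', '/', 'd' }
P is not nullable (ε ∉ FIRST(P)), so stop here.
FIRST(P num) = { '-', '/', 'd' }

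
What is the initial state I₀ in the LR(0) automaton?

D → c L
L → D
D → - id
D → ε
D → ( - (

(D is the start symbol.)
First, augment the grammar with D' → D
I₀ = CLOSURE({ [D' → . D] }):
  [D' → . D] has the dot before D: add [D → . c L], [D → . - id], [D → .], [D → . ( - (]
No further items can be added.

I₀ = { [D → . ( - (], [D → . - id], [D → . c L], [D → .], [D' → . D] }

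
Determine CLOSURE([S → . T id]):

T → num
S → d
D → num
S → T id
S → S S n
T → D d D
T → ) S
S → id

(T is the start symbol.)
To compute CLOSURE, for each item [A → α.Bβ] where B is a non-terminal, add [B → .γ] for all productions B → γ; repeat for the newly added items until nothing changes.

Start with: [S → . T id]
  [S → . T id] has the dot before T: add [T → . num], [T → . D d D], [T → . ) S]
  [T → . D d D] has the dot before D: add [D → . num]
No further items can be added.

CLOSURE = { [D → . num], [S → . T id], [T → . ) S], [T → . D d D], [T → . num] }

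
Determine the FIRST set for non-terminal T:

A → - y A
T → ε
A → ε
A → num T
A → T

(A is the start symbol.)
To compute FIRST(T), examine every production with T on the left-hand side, reading each right-hand side left to right until a non-nullable symbol is reached.

From T → ε:
  - ε-production, so ε ∈ FIRST(T)

Collecting: FIRST(T) = { ε }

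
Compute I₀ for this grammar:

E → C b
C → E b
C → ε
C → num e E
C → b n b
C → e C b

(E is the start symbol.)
First, augment the grammar with E' → E
I₀ = CLOSURE({ [E' → . E] }):
  [E' → . E] has the dot before E: add [E → . C b]
  [E → . C b] has the dot before C: add [C → . E b], [C → .], [C → . num e E], [C → . b n b], [C → . e C b]
No further items can be added.

I₀ = { [C → . E b], [C → . b n b], [C → . e C b], [C → . num e E], [C → .], [E → . C b], [E' → . E] }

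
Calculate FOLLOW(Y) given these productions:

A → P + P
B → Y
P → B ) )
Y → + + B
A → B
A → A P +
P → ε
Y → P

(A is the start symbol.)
To compute FOLLOW(Y), find every occurrence of Y on a right-hand side N → α Y β: add FIRST(β) \ {ε}, and if β is empty or nullable also add FOLLOW(N). Iterate to a fixed point.

In B → Y: Y is at the end, add FOLLOW(B)

The FOLLOW sets referred to above (computed the same way, to a fixed point):
  FOLLOW(B) = { $, ')', '+' }

Taking the union: FOLLOW(Y) = { $, ')', '+' }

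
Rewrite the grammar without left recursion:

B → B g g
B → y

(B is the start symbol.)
B is directly left-recursive. The standard transformation for
  A → A α₁ | ... | A α_m | β₁ | ... | β_n
is
  A  → β₁ A' | ... | β_n A'
  A' → α₁ A' | ... | α_m A' | ε

B → y becomes B → y B'
B → B g g becomes B' → g g B'
Add B' → ε

Resulting grammar:
B → y B'
B' → g g B'
B' → ε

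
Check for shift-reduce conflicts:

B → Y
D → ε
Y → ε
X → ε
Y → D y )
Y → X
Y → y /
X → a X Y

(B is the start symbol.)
Yes — I0: [D → .] vs [X → . a X Y]; I5: [X → .] vs [X → . a X Y]; I8: [D → .] vs [X → . a X Y]

A shift-reduce conflict occurs when an LR(0) state has both:
  - a complete (reduce) item [A → α .] (dot at the end), and
  - a shift item [B → β . c γ] (dot before a terminal).

Augment with B' → B and build the canonical LR(0) collection (I0 = CLOSURE({[B' → . B]}), then GOTO on every symbol after a dot until no new states appear). It has 12 states:
  I0: { [B → . Y], [B' → . B], [D → .], [X → . a X Y], [X → .], [Y → . D y )], [Y → . X], [Y → . y /], [Y → .] }  — shift, 3 reduces
  I1: { [B' → B .] }  — accept
  I2: { [Y → D . y )] }  — shift
  I3: { [Y → X .] }  — reduce
  I4: { [B → Y .] }  — reduce
  I5: { [X → . a X Y], [X → .], [X → a . X Y] }  — shift, reduce
  I6: { [Y → y . /] }  — shift
  I7: { [Y → y / .] }  — reduce
  I8: { [D → .], [X → . a X Y], [X → .], [X → a X . Y], [Y → . D y )], [Y → . X], [Y → . y /], [Y → .] }  — shift, 3 reduces
  I9: { [X → a X Y .] }  — reduce
  I10: { [Y → D y . )] }  — shift
  I11: { [Y → D y ) .] }  — reduce

I0 contains reduce items [D → .], [X → .], [Y → .] and shift items [X → . a X Y], [Y → . y /] — shift-reduce conflict.
I5 contains reduce item [X → .] and shift item [X → . a X Y] — shift-reduce conflict.
I8 contains reduce items [D → .], [X → .], [Y → .] and shift items [X → . a X Y], [Y → . y /] — shift-reduce conflict.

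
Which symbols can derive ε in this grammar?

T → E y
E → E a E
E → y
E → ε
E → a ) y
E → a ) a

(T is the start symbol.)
A non-terminal is nullable if it can derive ε (the empty string): either it has an ε-production, or it has a production whose right-hand side consists entirely of nullable non-terminals.

ε-productions: E → ε
So E is immediately nullable.
No further non-terminal can be added: every production for the remaining non-terminals contains a terminal or a non-nullable non-terminal.
Nullable = { 'E' }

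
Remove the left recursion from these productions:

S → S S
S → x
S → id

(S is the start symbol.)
S → x S'
S → id S'
S' → S S'
S' → ε

S is directly left-recursive. The standard transformation for
  A → A α₁ | ... | A α_m | β₁ | ... | β_n
is
  A  → β₁ A' | ... | β_n A'
  A' → α₁ A' | ... | α_m A' | ε

S → x becomes S → x S'
S → id becomes S → id S'
S → S S becomes S' → S S'
Add S' → ε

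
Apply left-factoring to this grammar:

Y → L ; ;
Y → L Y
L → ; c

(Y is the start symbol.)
Left-factoring transforms A → αβ₁ | αβ₂ into A → αA' and A' → β₁ | β₂
(α is the longest common prefix among the alternatives). Repeat until
no nonterminal has two alternatives with a common prefix.

Round 1: Y has alternatives sharing prefix 'L'. Introduce Y': Y → L Y'
  Add: Y' → ; ;
  Add: Y' → Y

No remaining common prefixes — done.

Resulting grammar:
Y → L Y'
Y' → ; ;
Y' → Y
L → ; c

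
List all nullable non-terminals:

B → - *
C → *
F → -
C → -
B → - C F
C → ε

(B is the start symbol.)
A non-terminal is nullable if it can derive ε (the empty string): either it has an ε-production, or it has a production whose right-hand side consists entirely of nullable non-terminals.

ε-productions: C → ε
So C is immediately nullable.
No further non-terminal can be added: every production for the remaining non-terminals contains a terminal or a non-nullable non-terminal.
Nullable = { 'C' }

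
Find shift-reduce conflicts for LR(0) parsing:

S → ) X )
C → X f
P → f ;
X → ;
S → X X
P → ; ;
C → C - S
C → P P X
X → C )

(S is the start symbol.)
Yes — I2: [X → ; .] vs [P → ; . ;]; I9: [S → X X .] vs [C → X . f]; I10: [C → X f .] vs [P → f . ;]; I14: [C → P P X .] vs [C → X . f]

Augment with S' → S and build the canonical LR(0) collection (I0 = CLOSURE({[S' → . S]}), then GOTO on every symbol after a dot until no new states appear). It has 21 states:
  I0: { [C → . C - S], [C → . P P X], [C → . X f], [P → . ; ;], [P → . f ;], [S → . ) X )], [S → . X X], [S' → . S], [X → . ;], [X → . C )] }  — shift
  I1: { [C → . C - S], [C → . P P X], [C → . X f], [P → . ; ;], [P → . f ;], [S → ) . X )], [X → . ;], [X → . C )] }  — shift
  I2: { [P → ; . ;], [X → ; .] }  — shift, reduce
  I3: { [C → C . - S], [X → C . )] }  — shift
  I4: { [C → P . P X], [P → . ; ;], [P → . f ;] }  — shift
  I5: { [S' → S .] }  — accept
  I6: { [C → . C - S], [C → . P P X], [C → . X f], [C → X . f], [P → . ; ;], [P → . f ;], [S → X . X], [X → . ;], [X → . C )] }  — shift
  I7: { [P → f . ;] }  — shift
  I8: { [P → f ; .] }  — reduce
  I9: { [C → X . f], [S → X X .] }  — shift, reduce
  I10: { [C → X f .], [P → f . ;] }  — shift, reduce
  I11: { [C → X f .] }  — reduce
  I12: { [P → ; . ;] }  — shift
  I13: { [C → . C - S], [C → . P P X], [C → . X f], [C → P P . X], [P → . ; ;], [P → . f ;], [X → . ;], [X → . C )] }  — shift
  I14: { [C → P P X .], [C → X . f] }  — shift, reduce
  I15: { [P → ; ; .] }  — reduce
  I16: { [X → C ) .] }  — reduce
  I17: { [C → . C - S], [C → . P P X], [C → . X f], [C → C - . S], [P → . ; ;], [P → . f ;], [S → . ) X )], [S → . X X], [X → . ;], [X → . C )] }  — shift
  I18: { [C → C - S .] }  — reduce
  I19: { [C → X . f], [S → ) X . )] }  — shift
  I20: { [S → ) X ) .] }  — reduce

I2 contains reduce item [X → ; .] and shift item [P → ; . ;] — shift-reduce conflict.
I9 contains reduce item [S → X X .] and shift item [C → X . f] — shift-reduce conflict.
I10 contains reduce item [C → X f .] and shift item [P → f . ;] — shift-reduce conflict.
I14 contains reduce item [C → P P X .] and shift item [C → X . f] — shift-reduce conflict.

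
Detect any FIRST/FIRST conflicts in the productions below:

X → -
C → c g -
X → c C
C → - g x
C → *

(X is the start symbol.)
A FIRST/FIRST conflict occurs when two productions N → α and N → β for the same non-terminal have FIRST(α) ∩ FIRST(β) ≠ ∅ (with ε ∈ FIRST of a nullable right-hand side, so two nullable alternatives also conflict).

Productions for X:
  X → -: FIRST = { '-' }
  X → c C: FIRST = { 'c' }
Productions for C:
  C → c g -: FIRST = { 'c' }
  C → - g x: FIRST = { '-' }
  C → *: FIRST = { '*' }

All alternatives of each non-terminal have pairwise disjoint FIRST sets.

Answer: No FIRST/FIRST conflicts.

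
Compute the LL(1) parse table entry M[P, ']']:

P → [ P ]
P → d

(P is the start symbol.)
To find M[P, ']'], we find productions for P where ']' is in the predict set (PREDICT(N → α) = (FIRST(α) \ {ε}) ∪ (FOLLOW(N) if α ⇒* ε)).

P → [ P ]: PREDICT = { '[' }
P → d: PREDICT = { 'd' }

M[P, ']'] is empty (no production applies)

Answer: Empty (error entry)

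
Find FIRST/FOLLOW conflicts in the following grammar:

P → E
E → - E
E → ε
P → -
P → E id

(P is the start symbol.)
No FIRST/FOLLOW conflicts.

A FIRST/FOLLOW conflict occurs when a non-terminal N has a nullable alternative N → β (β ⇒* ε) and another alternative N → α with FIRST(α) ∩ FOLLOW(N) ≠ ∅: on such a lookahead the parser cannot decide between expanding α and letting N vanish via β.

Nullable non-terminals: E, P.
FIRST sets used below: FIRST(E) = { '-', ε }

E: nullable alternative(s) E → ε; FOLLOW(E) = { $, 'id' }
  E → - E: FIRST \ {ε} = { '-' } — disjoint from FOLLOW(E)
  E → ε: FIRST \ {ε} = { } — this is the only nullable alternative, skip

P: nullable alternative(s) P → E; FOLLOW(P) = { $ }
  P → E: FIRST \ {ε} = { '-' } — this is the only nullable alternative, skip
  P → -: FIRST \ {ε} = { '-' } — disjoint from FOLLOW(P)
  P → E id: FIRST \ {ε} = { '-', 'id' } — disjoint from FOLLOW(P)

No FIRST/FOLLOW conflicts found.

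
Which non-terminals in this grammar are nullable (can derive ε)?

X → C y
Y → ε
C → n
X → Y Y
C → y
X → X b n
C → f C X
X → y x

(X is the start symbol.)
A non-terminal is nullable if it can derive ε (the empty string): either it has an ε-production, or it has a production whose right-hand side consists entirely of nullable non-terminals.

ε-productions: Y → ε
So Y is immediately nullable.
X → Y Y: every symbol on the right is nullable, so X is nullable too.
No further non-terminal can be added: every production for the remaining non-terminals contains a terminal or a non-nullable non-terminal.
Nullable = { 'X', 'Y' }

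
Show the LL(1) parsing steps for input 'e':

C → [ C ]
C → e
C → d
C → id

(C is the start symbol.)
LL(1) parsing maintains a stack (initially the start symbol over $) and the input. At each step: if the stack top is a terminal, match it against the current input token; if it is a non-terminal N, replace it with the RHS of M[N, lookahead] (the unique production whose predict set contains the lookahead).

Stack is shown with the top on the left.

Stack  Input  Action
--------------------
C $    e $    output C → e
e $    e $    match 'e'
$      $      accept

The string is accepted.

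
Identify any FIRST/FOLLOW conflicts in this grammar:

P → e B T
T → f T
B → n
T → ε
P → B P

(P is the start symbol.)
No FIRST/FOLLOW conflicts.

Nullable non-terminals: T.

T: nullable alternative(s) T → ε; FOLLOW(T) = { $ }
  T → f T: FIRST \ {ε} = { 'f' } — disjoint from FOLLOW(T)
  T → ε: FIRST \ {ε} = { } — this is the only nullable alternative, skip

B, P have no nullable alternative, so no FIRST/FOLLOW check is needed there.

No FIRST/FOLLOW conflicts found.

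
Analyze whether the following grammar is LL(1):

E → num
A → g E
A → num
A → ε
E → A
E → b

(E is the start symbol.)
A grammar is LL(1) if for each non-terminal N with multiple productions, the predict sets of those productions are pairwise disjoint, where PREDICT(N → α) = (FIRST(α) \ {ε}) ∪ (FOLLOW(N) if α ⇒* ε).

Relevant sets:
  FIRST(A) = { 'g', 'num', ε }
  FOLLOW(E) = { $ }
  FOLLOW(A) = { $ }

For E:
  PREDICT(E → num) = { 'num' }
  PREDICT(E → A) = { $, 'g', 'num' }
  PREDICT(E → b) = { 'b' }
For A:
  PREDICT(A → g E) = { 'g' }
  PREDICT(A → num) = { 'num' }
  PREDICT(A → ε) = { $ }

Conflict found: Predict set conflict for E: { 'num' }
The grammar is NOT LL(1).

Answer: No. Predict set conflict for E: { 'num' }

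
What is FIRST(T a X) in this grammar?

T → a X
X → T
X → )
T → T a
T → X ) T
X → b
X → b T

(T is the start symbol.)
FIRST sets of the non-terminals involved (from the grammar, by fixed-point iteration):
  FIRST(T) = { ')', 'a', 'b' }

To compute FIRST(T a X), process the symbols left to right:
Symbol T is a non-terminal. Add FIRST(T) \ {ε} = { ')', 'a', 'b' }
T is not nullable (ε ∉ FIRST(T)), so stop here.
FIRST(T a X) = { ')', 'a', 'b' }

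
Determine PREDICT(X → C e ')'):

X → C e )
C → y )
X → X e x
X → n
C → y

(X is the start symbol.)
PREDICT(X → C e ')') = (FIRST(RHS) \ {ε}) ∪ (FOLLOW(X) if ε ∈ FIRST(RHS), i.e. RHS ⇒* ε)
FIRST(C) = { 'y' }
FIRST(C e ')') = { 'y' }
ε ∉ FIRST(C e ')'), so FOLLOW(X) is not added.
PREDICT(X → C e ')') = { 'y' }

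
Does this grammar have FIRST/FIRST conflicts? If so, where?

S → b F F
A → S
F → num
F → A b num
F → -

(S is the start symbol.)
A FIRST/FIRST conflict occurs when two productions N → α and N → β for the same non-terminal have FIRST(α) ∩ FIRST(β) ≠ ∅ (with ε ∈ FIRST of a nullable right-hand side, so two nullable alternatives also conflict).

FIRST sets of the non-terminals at (or reachable through a nullable prefix from) the front of some alternative:
  FIRST(A) = { 'b' }

Productions for F:
  F → num: FIRST = { 'num' }
  F → A b num: FIRST = { 'b' }
  F → -: FIRST = { '-' }
S, A have only one production, so no FIRST/FIRST conflict is possible there.

All alternatives of each non-terminal have pairwise disjoint FIRST sets.

Answer: No FIRST/FIRST conflicts.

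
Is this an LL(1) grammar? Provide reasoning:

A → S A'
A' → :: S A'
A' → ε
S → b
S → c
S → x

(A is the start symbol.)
Yes, the grammar is LL(1).

A grammar is LL(1) if for each non-terminal N with multiple productions, the predict sets of those productions are pairwise disjoint, where PREDICT(N → α) = (FIRST(α) \ {ε}) ∪ (FOLLOW(N) if α ⇒* ε).

Relevant sets:
  FOLLOW(A') = { $ }

For A':
  PREDICT(A' → :: S A') = { '::' }
  PREDICT(A' → ε) = { $ }
For S:
  PREDICT(S → b) = { 'b' }
  PREDICT(S → c) = { 'c' }
  PREDICT(S → x) = { 'x' }
A has a single production, so nothing to check there.

All predict sets are disjoint. The grammar IS LL(1).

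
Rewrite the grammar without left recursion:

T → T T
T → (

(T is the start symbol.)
T → ( T'
T' → T T'
T' → ε

T is directly left-recursive. The standard transformation for
  A → A α₁ | ... | A α_m | β₁ | ... | β_n
is
  A  → β₁ A' | ... | β_n A'
  A' → α₁ A' | ... | α_m A' | ε

T → ( becomes T → ( T'
T → T T becomes T' → T T'
Add T' → ε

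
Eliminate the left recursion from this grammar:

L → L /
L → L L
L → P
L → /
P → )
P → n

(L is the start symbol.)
L → P L'
L → / L'
L' → / L'
L' → L L'
L' → ε
P → )
P → n

L is directly left-recursive. The standard transformation for
  A → A α₁ | ... | A α_m | β₁ | ... | β_n
is
  A  → β₁ A' | ... | β_n A'
  A' → α₁ A' | ... | α_m A' | ε

L → P becomes L → P L'
L → / becomes L → / L'
L → L / becomes L' → / L'
L → L L becomes L' → L L'
Add L' → ε

Productions for other non-terminals are unchanged:
  P → )
  P → n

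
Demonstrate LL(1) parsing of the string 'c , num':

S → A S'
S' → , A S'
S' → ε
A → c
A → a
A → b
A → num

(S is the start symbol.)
LL(1) parsing maintains a stack (initially the start symbol over $) and the input. At each step: if the stack top is a terminal, match it against the current input token; if it is a non-terminal N, replace it with the RHS of M[N, lookahead] (the unique production whose predict set contains the lookahead).

Stack is shown with the top on the left.

Stack     Input      Action
---------------------------
S $       c , num $  output S → A S'
A S' $    c , num $  output A → c
c S' $    c , num $  match 'c'
S' $      , num $    output S' → , A S'
, A S' $  , num $    match ','
A S' $    num $      output A → num
num S' $  num $      match 'num'
S' $      $          output S' → ε
$         $          accept

The string is accepted.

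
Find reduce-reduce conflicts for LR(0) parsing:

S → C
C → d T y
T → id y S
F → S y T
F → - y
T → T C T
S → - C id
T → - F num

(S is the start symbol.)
A reduce-reduce conflict occurs when an LR(0) state has two complete items [A → α .] and [B → β .] — both call for a reduction, and with no lookahead the parser cannot choose between them.

Augment with S' → S and build the canonical LR(0) collection (I0 = CLOSURE({[S' → . S]}), then GOTO on every symbol after a dot until no new states appear). It has 22 states:
  I0: { [C → . d T y], [S → . - C id], [S → . C], [S' → . S] }  — shift
  I1: { [C → . d T y], [S → - . C id] }  — shift
  I2: { [S → C .] }  — reduce
  I3: { [S' → S .] }  — accept
  I4: { [C → d . T y], [T → . - F num], [T → . T C T], [T → . id y S] }  — shift
  I5: { [C → . d T y], [F → . - y], [F → . S y T], [S → . - C id], [S → . C], [T → - . F num] }  — shift
  I6: { [C → . d T y], [C → d T . y], [T → T . C T] }  — shift
  I7: { [T → id . y S] }  — shift
  I8: { [C → . d T y], [S → . - C id], [S → . C], [T → id y . S] }  — shift
  I9: { [T → id y S .] }  — reduce
  I10: { [T → . - F num], [T → . T C T], [T → . id y S], [T → T C . T] }  — shift
  I11: { [C → d T y .] }  — reduce
  I12: { [C → . d T y], [T → T . C T], [T → T C T .] }  — shift, reduce
  I13: { [C → . d T y], [F → - . y], [S → - . C id] }  — shift
  I14: { [T → - F . num] }  — shift
  I15: { [F → S . y T] }  — shift
  I16: { [F → S y . T], [T → . - F num], [T → . T C T], [T → . id y S] }  — shift
  I17: { [C → . d T y], [F → S y T .], [T → T . C T] }  — shift, reduce
  I18: { [T → - F num .] }  — reduce
  I19: { [S → - C . id] }  — shift
  I20: { [F → - y .] }  — reduce
  I21: { [S → - C id .] }  — reduce

No state contains more than one complete item.

Answer: No reduce-reduce conflicts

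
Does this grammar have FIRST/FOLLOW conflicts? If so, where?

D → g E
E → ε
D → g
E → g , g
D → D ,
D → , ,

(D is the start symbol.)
No FIRST/FOLLOW conflicts.

Nullable non-terminals: E.

E: nullable alternative(s) E → ε; FOLLOW(E) = { $, ',' }
  E → ε: FIRST \ {ε} = { } — this is the only nullable alternative, skip
  E → g , g: FIRST \ {ε} = { 'g' } — disjoint from FOLLOW(E)

D has no nullable alternative, so no FIRST/FOLLOW check is needed there.

No FIRST/FOLLOW conflicts found.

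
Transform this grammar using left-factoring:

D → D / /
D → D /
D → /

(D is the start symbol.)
Left-factoring transforms A → αβ₁ | αβ₂ into A → αA' and A' → β₁ | β₂
(α is the longest common prefix among the alternatives). Repeat until
no nonterminal has two alternatives with a common prefix.

Round 1: D has alternatives sharing prefix 'D /'. Introduce D': D → D / D'
  Add: D' → /
  Add: D' → ε

No remaining common prefixes — done.

Resulting grammar:
D → D / D'
D' → /
D' → ε
D → /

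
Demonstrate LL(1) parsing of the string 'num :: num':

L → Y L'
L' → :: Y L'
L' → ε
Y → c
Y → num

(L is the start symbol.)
LL(1) parsing maintains a stack (initially the start symbol over $) and the input. At each step: if the stack top is a terminal, match it against the current input token; if it is a non-terminal N, replace it with the RHS of M[N, lookahead] (the unique production whose predict set contains the lookahead).

Stack is shown with the top on the left.

Stack      Input         Action
-------------------------------
L $        num :: num $  output L → Y L'
Y L' $     num :: num $  output Y → num
num L' $   num :: num $  match 'num'
L' $       :: num $      output L' → :: Y L'
:: Y L' $  :: num $      match '::'
Y L' $     num $         output Y → num
num L' $   num $         match 'num'
L' $       $             output L' → ε
$          $             accept

The string is accepted.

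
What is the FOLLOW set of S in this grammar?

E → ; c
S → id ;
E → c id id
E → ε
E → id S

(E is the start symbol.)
To compute FOLLOW(S), find every occurrence of S on a right-hand side N → α S β: add FIRST(β) \ {ε}, and if β is empty or nullable also add FOLLOW(N). Iterate to a fixed point.

In E → id S: S is at the end, add FOLLOW(E)

The FOLLOW sets referred to above (computed the same way, to a fixed point):
  FOLLOW(E) = { $ }

Taking the union: FOLLOW(S) = { $ }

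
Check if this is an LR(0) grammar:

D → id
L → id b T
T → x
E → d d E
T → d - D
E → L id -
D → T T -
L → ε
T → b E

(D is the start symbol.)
No. Shift-reduce conflict between [L → .] and [E → . d d E]

A grammar is LR(0) if no state in the canonical LR(0) collection has:
  - both a shift item (dot before a terminal) and a complete item (shift-reduce conflict), or
  - two or more complete items (reduce-reduce conflict; the accept item [D' → D .] counts as a complete item here).

Augment with D' → D and build the canonical LR(0) collection (I0 = CLOSURE({[D' → . D]}), then GOTO on every symbol after a dot until no new states appear). It has 21 states:
  I0: { [D → . T T -], [D → . id], [D' → . D], [T → . b E], [T → . d - D], [T → . x] }  — shift
  I1: { [D' → D .] }  — accept
  I2: { [D → T . T -], [T → . b E], [T → . d - D], [T → . x] }  — shift
  I3: { [E → . L id -], [E → . d d E], [L → . id b T], [L → .], [T → b . E] }  — shift, reduce
  I4: { [T → d . - D] }  — shift
  I5: { [D → id .] }  — reduce
  I6: { [T → x .] }  — reduce
  I7: { [D → . T T -], [D → . id], [T → . b E], [T → . d - D], [T → . x], [T → d - . D] }  — shift
  I8: { [T → d - D .] }  — reduce
  I9: { [T → b E .] }  — reduce
  I10: { [E → L . id -] }  — shift
  I11: { [E → d . d E] }  — shift
  I12: { [L → id . b T] }  — shift
  I13: { [L → id b . T], [T → . b E], [T → . d - D], [T → . x] }  — shift
  I14: { [L → id b T .] }  — reduce
  I15: { [E → . L id -], [E → . d d E], [E → d d . E], [L → . id b T], [L → .] }  — shift, reduce
  I16: { [E → d d E .] }  — reduce
  I17: { [E → L id . -] }  — shift
  I18: { [E → L id - .] }  — reduce
  I19: { [D → T T . -] }  — shift
  I20: { [D → T T - .] }  — reduce

Conflict in state I3:
  Shift-reduce conflict between [L → .] and [E → . d d E]
So the grammar is NOT LR(0).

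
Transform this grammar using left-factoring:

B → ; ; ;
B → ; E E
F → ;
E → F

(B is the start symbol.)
B → ; B'
B' → ; ;
B' → E E
F → ;
E → F

Left-factoring transforms A → αβ₁ | αβ₂ into A → αA' and A' → β₁ | β₂
(α is the longest common prefix among the alternatives). Repeat until
no nonterminal has two alternatives with a common prefix.

Round 1: B has alternatives sharing prefix ';'. Introduce B': B → ; B'
  Add: B' → ; ;
  Add: B' → E E

No remaining common prefixes — done.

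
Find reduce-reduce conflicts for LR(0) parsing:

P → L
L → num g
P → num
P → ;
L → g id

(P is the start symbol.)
No reduce-reduce conflicts

Augment with P' → P and build the canonical LR(0) collection (I0 = CLOSURE({[P' → . P]}), then GOTO on every symbol after a dot until no new states appear). It has 8 states:
  I0: { [L → . g id], [L → . num g], [P → . ;], [P → . L], [P → . num], [P' → . P] }  — shift
  I1: { [P → ; .] }  — reduce
  I2: { [P → L .] }  — reduce
  I3: { [P' → P .] }  — accept
  I4: { [L → g . id] }  — shift
  I5: { [L → num . g], [P → num .] }  — shift, reduce
  I6: { [L → num g .] }  — reduce
  I7: { [L → g id .] }  — reduce

No state contains more than one complete item.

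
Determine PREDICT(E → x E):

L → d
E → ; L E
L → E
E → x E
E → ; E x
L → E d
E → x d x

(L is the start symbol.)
PREDICT(E → x E) = (FIRST(RHS) \ {ε}) ∪ (FOLLOW(E) if ε ∈ FIRST(RHS), i.e. RHS ⇒* ε)
FIRST(x E) = { 'x' }
ε ∉ FIRST(x E), so FOLLOW(E) is not added.
PREDICT(E → x E) = { 'x' }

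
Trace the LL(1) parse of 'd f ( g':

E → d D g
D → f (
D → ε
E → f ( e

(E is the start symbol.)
LL(1) parsing maintains a stack (initially the start symbol over $) and the input. At each step: if the stack top is a terminal, match it against the current input token; if it is a non-terminal N, replace it with the RHS of M[N, lookahead] (the unique production whose predict set contains the lookahead).

Stack is shown with the top on the left.

Stack    Input      Action
--------------------------
E $      d f ( g $  output E → d D g
d D g $  d f ( g $  match 'd'
D g $    f ( g $    output D → f (
f ( g $  f ( g $    match 'f'
( g $    ( g $      match '('
g $      g $        match 'g'
$        $          accept

The string is accepted.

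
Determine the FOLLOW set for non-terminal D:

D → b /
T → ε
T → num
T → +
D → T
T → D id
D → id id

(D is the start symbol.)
{ $, 'id' }

To compute FOLLOW(D), find every occurrence of D on a right-hand side N → α D β: add FIRST(β) \ {ε}, and if β is empty or nullable also add FOLLOW(N). Iterate to a fixed point.

D is the start symbol, so $ ∈ FOLLOW(D).
In T → D id: D is followed by id, add FIRST(id) \ {ε} = { 'id' }

Taking the union: FOLLOW(D) = { $, 'id' }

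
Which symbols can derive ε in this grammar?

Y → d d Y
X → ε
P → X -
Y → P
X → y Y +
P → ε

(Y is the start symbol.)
{ 'P', 'X', 'Y' }

A non-terminal is nullable if it can derive ε (the empty string): either it has an ε-production, or it has a production whose right-hand side consists entirely of nullable non-terminals.

ε-productions: X → ε, P → ε
So X, P are immediately nullable.
Y → P: every symbol on the right is nullable, so Y is nullable too.
Every non-terminal is now nullable.
Nullable = { 'P', 'X', 'Y' }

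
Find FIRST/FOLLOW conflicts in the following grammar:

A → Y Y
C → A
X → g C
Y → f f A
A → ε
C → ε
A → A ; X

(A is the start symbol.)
A FIRST/FOLLOW conflict occurs when a non-terminal N has a nullable alternative N → β (β ⇒* ε) and another alternative N → α with FIRST(α) ∩ FOLLOW(N) ≠ ∅: on such a lookahead the parser cannot decide between expanding α and letting N vanish via β.

Nullable non-terminals: A, C.
FIRST sets used below: FIRST(Y) = { 'f' }, FIRST(A) = { ';', 'f', ε }

A: nullable alternative(s) A → ε; FOLLOW(A) = { $, ';', 'f' }
  A → Y Y: FIRST \ {ε} = { 'f' } — overlaps FOLLOW(A) on { 'f' }: CONFLICT
  A → ε: FIRST \ {ε} = { } — this is the only nullable alternative, skip
  A → A ; X: FIRST \ {ε} = { ';', 'f' } — overlaps FOLLOW(A) on { ';', 'f' }: CONFLICT

C: nullable alternative(s) C → A, C → ε; FOLLOW(C) = { $, ';', 'f' }
  C → A: FIRST \ {ε} = { ';', 'f' } — overlaps FOLLOW(C) on { ';', 'f' }: CONFLICT
  C → ε: FIRST \ {ε} = { } — disjoint from FOLLOW(C)

X, Y have no nullable alternative, so no FIRST/FOLLOW check is needed there.

So the grammar has 3 FIRST/FOLLOW conflicts (marked CONFLICT above).

Answer: Yes. A → Y Y with FOLLOW(A) on { 'f' }; A → A ';' X with FOLLOW(A) on { ';', 'f' }; C → A with FOLLOW(C) on { ';', 'f' }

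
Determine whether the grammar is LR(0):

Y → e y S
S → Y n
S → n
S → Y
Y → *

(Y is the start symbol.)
A grammar is LR(0) if no state in the canonical LR(0) collection has:
  - both a shift item (dot before a terminal) and a complete item (shift-reduce conflict), or
  - two or more complete items (reduce-reduce conflict; the accept item [Y' → Y .] counts as a complete item here).

Augment with Y' → Y and build the canonical LR(0) collection (I0 = CLOSURE({[Y' → . Y]}), then GOTO on every symbol after a dot until no new states appear). It has 9 states:
  I0: { [Y → . *], [Y → . e y S], [Y' → . Y] }  — shift
  I1: { [Y → * .] }  — reduce
  I2: { [Y' → Y .] }  — accept
  I3: { [Y → e . y S] }  — shift
  I4: { [S → . Y n], [S → . Y], [S → . n], [Y → . *], [Y → . e y S], [Y → e y . S] }  — shift
  I5: { [Y → e y S .] }  — reduce
  I6: { [S → Y . n], [S → Y .] }  — shift, reduce
  I7: { [S → n .] }  — reduce
  I8: { [S → Y n .] }  — reduce

Conflict in state I6:
  Shift-reduce conflict between [S → Y .] and [S → Y . n]
So the grammar is NOT LR(0).

Answer: No. Shift-reduce conflict between [S → Y .] and [S → Y . n]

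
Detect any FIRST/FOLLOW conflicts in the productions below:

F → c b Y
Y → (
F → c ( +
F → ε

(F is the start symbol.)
Nullable non-terminals: F.

F: nullable alternative(s) F → ε; FOLLOW(F) = { $ }
  F → c b Y: FIRST \ {ε} = { 'c' } — disjoint from FOLLOW(F)
  F → c ( +: FIRST \ {ε} = { 'c' } — disjoint from FOLLOW(F)
  F → ε: FIRST \ {ε} = { } — this is the only nullable alternative, skip

Y has no nullable alternative, so no FIRST/FOLLOW check is needed there.

No FIRST/FOLLOW conflicts found.

Answer: No FIRST/FOLLOW conflicts.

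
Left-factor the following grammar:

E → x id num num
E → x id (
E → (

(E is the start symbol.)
E → x id E'
E' → num num
E' → (
E → (

Left-factoring transforms A → αβ₁ | αβ₂ into A → αA' and A' → β₁ | β₂
(α is the longest common prefix among the alternatives). Repeat until
no nonterminal has two alternatives with a common prefix.

Round 1: E has alternatives sharing prefix 'x id'. Introduce E': E → x id E'
  Add: E' → num num
  Add: E' → (

No remaining common prefixes — done.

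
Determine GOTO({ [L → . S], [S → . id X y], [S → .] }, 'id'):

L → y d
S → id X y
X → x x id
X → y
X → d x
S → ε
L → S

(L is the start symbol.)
GOTO(I, 'id') = CLOSURE({ [A → αX.β] : [A → α.Xβ] ∈ I, X = 'id' })

Items with dot before 'id', with the dot advanced:
  [S → . id X y] → [S → id . X y]
Closure of the advanced items:
  [S → id . X y] has the dot before X: add [X → . x x id], [X → . y], [X → . d x]

GOTO = { [S → id . X y], [X → . d x], [X → . x x id], [X → . y] }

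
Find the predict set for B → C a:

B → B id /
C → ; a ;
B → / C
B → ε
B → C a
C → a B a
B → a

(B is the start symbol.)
{ ';', 'a' }

PREDICT(B → C a) = (FIRST(RHS) \ {ε}) ∪ (FOLLOW(B) if ε ∈ FIRST(RHS), i.e. RHS ⇒* ε)
FIRST(C) = { ';', 'a' }
FIRST(C a) = { ';', 'a' }
ε ∉ FIRST(C a), so FOLLOW(B) is not added.
PREDICT(B → C a) = { ';', 'a' }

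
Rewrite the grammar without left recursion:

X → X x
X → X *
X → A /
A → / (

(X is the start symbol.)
X → A / X'
X' → x X'
X' → * X'
X' → ε
A → / (

X is directly left-recursive. The standard transformation for
  A → A α₁ | ... | A α_m | β₁ | ... | β_n
is
  A  → β₁ A' | ... | β_n A'
  A' → α₁ A' | ... | α_m A' | ε

X → A / becomes X → A / X'
X → X x becomes X' → x X'
X → X * becomes X' → * X'
Add X' → ε

Productions for other non-terminals are unchanged:
  A → / (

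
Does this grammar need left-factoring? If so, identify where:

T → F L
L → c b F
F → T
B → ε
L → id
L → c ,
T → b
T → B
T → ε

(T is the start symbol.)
Left-factoring is needed when two productions for the same non-terminal
share a common prefix on the right-hand side.

Productions for T:
  T → F L
  T → b
  T → B
  T → ε
Productions for L:
  L → c b F
  L → id
  L → c ,

Found common prefix 'c' in productions for L

Answer: Yes, L has productions with common prefix 'c'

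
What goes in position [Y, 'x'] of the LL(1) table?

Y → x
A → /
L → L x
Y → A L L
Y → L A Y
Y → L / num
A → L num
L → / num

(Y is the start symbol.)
To find M[Y, 'x'], we find productions for Y where 'x' is in the predict set (PREDICT(N → α) = (FIRST(α) \ {ε}) ∪ (FOLLOW(N) if α ⇒* ε)).

Relevant sets:
  FIRST(A) = { '/' }
  FIRST(L) = { '/' }

Y → x: PREDICT = { 'x' }
  'x' is in predict set, so this production goes in M[Y, 'x']
Y → A L L: PREDICT = { '/' }
Y → L A Y: PREDICT = { '/' }
Y → L / num: PREDICT = { '/' }

M[Y, 'x'] = Y → x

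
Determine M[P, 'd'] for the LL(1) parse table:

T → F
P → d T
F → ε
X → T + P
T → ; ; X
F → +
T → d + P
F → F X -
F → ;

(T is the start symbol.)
P → d T

To find M[P, 'd'], we find productions for P where 'd' is in the predict set (PREDICT(N → α) = (FIRST(α) \ {ε}) ∪ (FOLLOW(N) if α ⇒* ε)).

P → d T: PREDICT = { 'd' }
  'd' is in predict set, so this production goes in M[P, 'd']

M[P, 'd'] = P → d T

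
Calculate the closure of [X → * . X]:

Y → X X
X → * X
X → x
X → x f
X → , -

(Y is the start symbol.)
Start with: [X → * . X]
  [X → * . X] has the dot before X: add [X → . * X], [X → . x], [X → . x f], [X → . , -]
No further items can be added.

CLOSURE = { [X → * . X], [X → . * X], [X → . , -], [X → . x f], [X → . x] }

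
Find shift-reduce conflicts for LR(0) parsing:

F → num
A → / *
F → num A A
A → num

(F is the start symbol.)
Yes — I2: [F → num .] vs [A → . / *]

A shift-reduce conflict occurs when an LR(0) state has both:
  - a complete (reduce) item [A → α .] (dot at the end), and
  - a shift item [B → β . c γ] (dot before a terminal).

Augment with F' → F and build the canonical LR(0) collection (I0 = CLOSURE({[F' → . F]}), then GOTO on every symbol after a dot until no new states appear). It has 8 states:
  I0: { [F → . num A A], [F → . num], [F' → . F] }  — shift
  I1: { [F' → F .] }  — accept
  I2: { [A → . / *], [A → . num], [F → num . A A], [F → num .] }  — shift, reduce
  I3: { [A → / . *] }  — shift
  I4: { [A → . / *], [A → . num], [F → num A . A] }  — shift
  I5: { [A → num .] }  — reduce
  I6: { [F → num A A .] }  — reduce
  I7: { [A → / * .] }  — reduce

I2 contains reduce item [F → num .] and shift items [A → . / *], [A → . num] — shift-reduce conflict.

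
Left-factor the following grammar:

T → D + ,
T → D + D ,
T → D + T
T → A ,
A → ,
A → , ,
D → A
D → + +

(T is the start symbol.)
T → D + T'
T' → ,
T' → D ,
T' → T
T → A ,
A → , A'
A' → ε
A' → ,
D → A
D → + +

Left-factoring transforms A → αβ₁ | αβ₂ into A → αA' and A' → β₁ | β₂
(α is the longest common prefix among the alternatives). Repeat until
no nonterminal has two alternatives with a common prefix.

Round 1: T has alternatives sharing prefix 'D +'. Introduce T': T → D + T'
  Add: T' → ,
  Add: T' → D ,
  Add: T' → T

Round 2: A has alternatives sharing prefix ','. Introduce A': A → , A'
  Add: A' → ε
  Add: A' → ,

No remaining common prefixes — done.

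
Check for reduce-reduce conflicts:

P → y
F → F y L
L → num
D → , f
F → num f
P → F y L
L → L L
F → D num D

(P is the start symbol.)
Augment with P' → P and build the canonical LR(0) collection (I0 = CLOSURE({[P' → . P]}), then GOTO on every symbol after a dot until no new states appear). It has 15 states:
  I0: { [D → . , f], [F → . D num D], [F → . F y L], [F → . num f], [P → . F y L], [P → . y], [P' → . P] }  — shift
  I1: { [D → , . f] }  — shift
  I2: { [F → D . num D] }  — shift
  I3: { [F → F . y L], [P → F . y L] }  — shift
  I4: { [P' → P .] }  — accept
  I5: { [F → num . f] }  — shift
  I6: { [P → y .] }  — reduce
  I7: { [F → num f .] }  — reduce
  I8: { [F → F y . L], [L → . L L], [L → . num], [P → F y . L] }  — shift
  I9: { [F → F y L .], [L → . L L], [L → . num], [L → L . L], [P → F y L .] }  — shift, 2 reduces
  I10: { [L → num .] }  — reduce
  I11: { [L → . L L], [L → . num], [L → L . L], [L → L L .] }  — shift, reduce
  I12: { [D → . , f], [F → D num . D] }  — shift
  I13: { [F → D num D .] }  — reduce
  I14: { [D → , f .] }  — reduce

I9 contains complete items [F → F y L .], [P → F y L .] — reduce-reduce conflict.

Answer: Yes — I9: [F → F y L .] vs [P → F y L .]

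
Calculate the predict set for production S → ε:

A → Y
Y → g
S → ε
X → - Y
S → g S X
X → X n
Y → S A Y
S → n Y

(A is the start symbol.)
{ '-', 'g', 'n' }

PREDICT(S → ε) = (FIRST(RHS) \ {ε}) ∪ (FOLLOW(S) if ε ∈ FIRST(RHS), i.e. RHS ⇒* ε)
The right-hand side is ε (FIRST(ε) = { ε }), so the predict set is FOLLOW(S) = { '-', 'g', 'n' }
PREDICT(S → ε) = { '-', 'g', 'n' }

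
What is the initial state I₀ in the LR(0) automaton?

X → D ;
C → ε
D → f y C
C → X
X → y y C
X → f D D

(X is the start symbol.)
{ [D → . f y C], [X → . D ;], [X → . f D D], [X → . y y C], [X' → . X] }

First, augment the grammar with X' → X
I₀ = CLOSURE({ [X' → . X] }):
  [X' → . X] has the dot before X: add [X → . D ;], [X → . y y C], [X → . f D D]
  [X → . D ;] has the dot before D: add [D → . f y C]
No further items can be added.

I₀ = { [D → . f y C], [X → . D ;], [X → . f D D], [X → . y y C], [X' → . X] }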